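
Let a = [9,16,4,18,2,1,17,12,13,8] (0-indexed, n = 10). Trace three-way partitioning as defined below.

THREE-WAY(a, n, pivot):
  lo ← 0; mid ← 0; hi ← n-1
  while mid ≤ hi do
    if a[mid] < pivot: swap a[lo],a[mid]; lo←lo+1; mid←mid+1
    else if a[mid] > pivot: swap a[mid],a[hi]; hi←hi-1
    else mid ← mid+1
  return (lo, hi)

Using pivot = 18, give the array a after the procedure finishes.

pivot = 18; lo=0, mid=0, hi=9
a[mid]=9<18: swap a[0],a[0]; lo=1,mid=1 → [9,16,4,18,2,1,17,12,13,8]
a[mid]=16<18: swap a[1],a[1]; lo=2,mid=2 → [9,16,4,18,2,1,17,12,13,8]
a[mid]=4<18: swap a[2],a[2]; lo=3,mid=3 → [9,16,4,18,2,1,17,12,13,8]
a[mid]=18=18: mid=4
a[mid]=2<18: swap a[3],a[4]; lo=4,mid=5 → [9,16,4,2,18,1,17,12,13,8]
a[mid]=1<18: swap a[4],a[5]; lo=5,mid=6 → [9,16,4,2,1,18,17,12,13,8]
a[mid]=17<18: swap a[5],a[6]; lo=6,mid=7 → [9,16,4,2,1,17,18,12,13,8]
a[mid]=12<18: swap a[6],a[7]; lo=7,mid=8 → [9,16,4,2,1,17,12,18,13,8]
a[mid]=13<18: swap a[7],a[8]; lo=8,mid=9 → [9,16,4,2,1,17,12,13,18,8]
a[mid]=8<18: swap a[8],a[9]; lo=9,mid=10 → [9,16,4,2,1,17,12,13,8,18]
end: lo=9, hi=9; a = [9,16,4,2,1,17,12,13,8,18]

[9,16,4,2,1,17,12,13,8,18]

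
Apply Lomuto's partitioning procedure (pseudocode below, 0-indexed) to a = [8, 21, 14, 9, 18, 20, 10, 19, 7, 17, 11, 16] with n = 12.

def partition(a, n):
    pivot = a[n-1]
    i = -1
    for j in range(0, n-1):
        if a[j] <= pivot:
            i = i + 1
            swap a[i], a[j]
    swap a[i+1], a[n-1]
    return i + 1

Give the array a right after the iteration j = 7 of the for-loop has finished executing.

[8, 14, 9, 10, 18, 20, 21, 19, 7, 17, 11, 16]

pivot=16, i=-1
j=0: 8≤16, i=0, swap(0,0) ⇒ [8, 21, 14, 9, 18, 20, 10, 19, 7, 17, 11, 16]
j=1: 21>16, skip
j=2: 14≤16, i=1, swap(1,2) ⇒ [8, 14, 21, 9, 18, 20, 10, 19, 7, 17, 11, 16]
j=3: 9≤16, i=2, swap(2,3) ⇒ [8, 14, 9, 21, 18, 20, 10, 19, 7, 17, 11, 16]
j=4: 18>16, skip
j=5: 20>16, skip
j=6: 10≤16, i=3, swap(3,6) ⇒ [8, 14, 9, 10, 18, 20, 21, 19, 7, 17, 11, 16]
j=7: 19>16, skip
(after j=7) a = [8, 14, 9, 10, 18, 20, 21, 19, 7, 17, 11, 16]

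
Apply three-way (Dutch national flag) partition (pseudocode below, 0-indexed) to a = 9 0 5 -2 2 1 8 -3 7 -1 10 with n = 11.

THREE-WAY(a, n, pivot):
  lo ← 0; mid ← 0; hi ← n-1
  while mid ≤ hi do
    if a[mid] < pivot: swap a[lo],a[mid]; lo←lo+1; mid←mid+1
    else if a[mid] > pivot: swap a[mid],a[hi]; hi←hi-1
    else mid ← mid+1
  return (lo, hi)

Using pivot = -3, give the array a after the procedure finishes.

pivot = -3; lo=0, mid=0, hi=10
a[mid]=9>-3: swap a[0],a[10]; hi=9 → 10 0 5 -2 2 1 8 -3 7 -1 9
a[mid]=10>-3: swap a[0],a[9]; hi=8 → -1 0 5 -2 2 1 8 -3 7 10 9
a[mid]=-1>-3: swap a[0],a[8]; hi=7 → 7 0 5 -2 2 1 8 -3 -1 10 9
a[mid]=7>-3: swap a[0],a[7]; hi=6 → -3 0 5 -2 2 1 8 7 -1 10 9
a[mid]=-3=-3: mid=1
a[mid]=0>-3: swap a[1],a[6]; hi=5 → -3 8 5 -2 2 1 0 7 -1 10 9
a[mid]=8>-3: swap a[1],a[5]; hi=4 → -3 1 5 -2 2 8 0 7 -1 10 9
a[mid]=1>-3: swap a[1],a[4]; hi=3 → -3 2 5 -2 1 8 0 7 -1 10 9
a[mid]=2>-3: swap a[1],a[3]; hi=2 → -3 -2 5 2 1 8 0 7 -1 10 9
a[mid]=-2>-3: swap a[1],a[2]; hi=1 → -3 5 -2 2 1 8 0 7 -1 10 9
a[mid]=5>-3: swap a[1],a[1]; hi=0 → -3 5 -2 2 1 8 0 7 -1 10 9
end: lo=0, hi=0; a = -3 5 -2 2 1 8 0 7 -1 10 9

-3 5 -2 2 1 8 0 7 -1 10 9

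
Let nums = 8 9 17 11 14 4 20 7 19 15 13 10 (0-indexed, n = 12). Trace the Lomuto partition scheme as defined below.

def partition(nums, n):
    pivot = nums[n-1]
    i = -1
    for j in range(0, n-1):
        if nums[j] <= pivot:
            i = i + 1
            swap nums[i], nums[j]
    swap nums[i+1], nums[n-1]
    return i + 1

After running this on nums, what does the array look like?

8 9 4 7 10 17 20 11 19 15 13 14

pivot = nums[11] = 10; i = -1
j=0: nums[0]=8 ≤ 10 → i=0, swap nums[0],nums[0] (no change) → 8 9 17 11 14 4 20 7 19 15 13 10
j=1: nums[1]=9 ≤ 10 → i=1, swap nums[1],nums[1] (no change) → 8 9 17 11 14 4 20 7 19 15 13 10
j=2: nums[2]=17 > 10 → no swap
j=3: nums[3]=11 > 10 → no swap
j=4: nums[4]=14 > 10 → no swap
j=5: nums[5]=4 ≤ 10 → i=2, swap nums[2],nums[5] → 8 9 4 11 14 17 20 7 19 15 13 10
j=6: nums[6]=20 > 10 → no swap
j=7: nums[7]=7 ≤ 10 → i=3, swap nums[3],nums[7] → 8 9 4 7 14 17 20 11 19 15 13 10
j=8: nums[8]=19 > 10 → no swap
j=9: nums[9]=15 > 10 → no swap
j=10: nums[10]=13 > 10 → no swap
final swap nums[4],nums[11] → 8 9 4 7 10 17 20 11 19 15 13 14; return 4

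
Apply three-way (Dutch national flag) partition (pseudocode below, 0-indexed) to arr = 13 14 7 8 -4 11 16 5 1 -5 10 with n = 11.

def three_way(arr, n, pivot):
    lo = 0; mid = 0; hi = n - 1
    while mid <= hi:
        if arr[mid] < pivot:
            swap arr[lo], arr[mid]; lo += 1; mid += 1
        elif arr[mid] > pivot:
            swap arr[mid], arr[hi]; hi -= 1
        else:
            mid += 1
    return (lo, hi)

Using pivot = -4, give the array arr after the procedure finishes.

pivot = -4; lo=0, mid=0, hi=10
arr[mid]=13>-4: swap arr[0],arr[10]; hi=9 → 10 14 7 8 -4 11 16 5 1 -5 13
arr[mid]=10>-4: swap arr[0],arr[9]; hi=8 → -5 14 7 8 -4 11 16 5 1 10 13
arr[mid]=-5<-4: swap arr[0],arr[0]; lo=1,mid=1 → -5 14 7 8 -4 11 16 5 1 10 13
arr[mid]=14>-4: swap arr[1],arr[8]; hi=7 → -5 1 7 8 -4 11 16 5 14 10 13
arr[mid]=1>-4: swap arr[1],arr[7]; hi=6 → -5 5 7 8 -4 11 16 1 14 10 13
arr[mid]=5>-4: swap arr[1],arr[6]; hi=5 → -5 16 7 8 -4 11 5 1 14 10 13
arr[mid]=16>-4: swap arr[1],arr[5]; hi=4 → -5 11 7 8 -4 16 5 1 14 10 13
arr[mid]=11>-4: swap arr[1],arr[4]; hi=3 → -5 -4 7 8 11 16 5 1 14 10 13
arr[mid]=-4=-4: mid=2
arr[mid]=7>-4: swap arr[2],arr[3]; hi=2 → -5 -4 8 7 11 16 5 1 14 10 13
arr[mid]=8>-4: swap arr[2],arr[2]; hi=1 → -5 -4 8 7 11 16 5 1 14 10 13
end: lo=1, hi=1; arr = -5 -4 8 7 11 16 5 1 14 10 13

-5 -4 8 7 11 16 5 1 14 10 13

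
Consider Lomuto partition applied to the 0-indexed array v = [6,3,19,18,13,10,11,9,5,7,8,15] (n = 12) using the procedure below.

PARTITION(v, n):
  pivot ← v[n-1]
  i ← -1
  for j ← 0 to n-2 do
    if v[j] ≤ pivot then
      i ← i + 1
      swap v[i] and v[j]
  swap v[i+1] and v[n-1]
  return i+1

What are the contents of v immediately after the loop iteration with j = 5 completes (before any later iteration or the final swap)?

pivot=15, i=-1
j=0: 6≤15, i=0, swap(0,0) ⇒ [6,3,19,18,13,10,11,9,5,7,8,15]
j=1: 3≤15, i=1, swap(1,1) ⇒ [6,3,19,18,13,10,11,9,5,7,8,15]
j=2: 19>15, skip
j=3: 18>15, skip
j=4: 13≤15, i=2, swap(2,4) ⇒ [6,3,13,18,19,10,11,9,5,7,8,15]
j=5: 10≤15, i=3, swap(3,5) ⇒ [6,3,13,10,19,18,11,9,5,7,8,15]
(after j=5) v = [6,3,13,10,19,18,11,9,5,7,8,15]

[6,3,13,10,19,18,11,9,5,7,8,15]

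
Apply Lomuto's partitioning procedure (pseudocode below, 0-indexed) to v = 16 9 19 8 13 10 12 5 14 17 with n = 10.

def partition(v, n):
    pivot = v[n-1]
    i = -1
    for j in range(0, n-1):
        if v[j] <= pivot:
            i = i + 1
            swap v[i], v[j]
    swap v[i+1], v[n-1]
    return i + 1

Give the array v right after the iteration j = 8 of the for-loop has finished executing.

16 9 8 13 10 12 5 14 19 17

pivot = v[9] = 17; i = -1
j=0: v[0]=16 ≤ 17 → i=0, swap v[0],v[0] (no change) → 16 9 19 8 13 10 12 5 14 17
j=1: v[1]=9 ≤ 17 → i=1, swap v[1],v[1] (no change) → 16 9 19 8 13 10 12 5 14 17
j=2: v[2]=19 > 17 → no swap
j=3: v[3]=8 ≤ 17 → i=2, swap v[2],v[3] → 16 9 8 19 13 10 12 5 14 17
j=4: v[4]=13 ≤ 17 → i=3, swap v[3],v[4] → 16 9 8 13 19 10 12 5 14 17
j=5: v[5]=10 ≤ 17 → i=4, swap v[4],v[5] → 16 9 8 13 10 19 12 5 14 17
j=6: v[6]=12 ≤ 17 → i=5, swap v[5],v[6] → 16 9 8 13 10 12 19 5 14 17
j=7: v[7]=5 ≤ 17 → i=6, swap v[6],v[7] → 16 9 8 13 10 12 5 19 14 17
j=8: v[8]=14 ≤ 17 → i=7, swap v[7],v[8] → 16 9 8 13 10 12 5 14 19 17
(after j=8) v = 16 9 8 13 10 12 5 14 19 17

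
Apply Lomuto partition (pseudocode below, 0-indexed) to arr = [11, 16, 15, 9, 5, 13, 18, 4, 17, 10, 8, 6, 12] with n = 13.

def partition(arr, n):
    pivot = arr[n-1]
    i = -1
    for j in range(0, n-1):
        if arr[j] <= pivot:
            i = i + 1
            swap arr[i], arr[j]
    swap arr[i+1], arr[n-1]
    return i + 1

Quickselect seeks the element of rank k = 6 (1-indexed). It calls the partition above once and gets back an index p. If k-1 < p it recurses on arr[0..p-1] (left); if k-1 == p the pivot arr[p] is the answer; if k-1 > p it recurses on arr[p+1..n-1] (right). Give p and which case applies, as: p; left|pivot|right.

pivot = arr[12] = 12; i = -1
j=0: arr[0]=11 ≤ 12 → i=0, swap arr[0],arr[0] (no change) → [11, 16, 15, 9, 5, 13, 18, 4, 17, 10, 8, 6, 12]
j=1: arr[1]=16 > 12 → no swap
j=2: arr[2]=15 > 12 → no swap
j=3: arr[3]=9 ≤ 12 → i=1, swap arr[1],arr[3] → [11, 9, 15, 16, 5, 13, 18, 4, 17, 10, 8, 6, 12]
j=4: arr[4]=5 ≤ 12 → i=2, swap arr[2],arr[4] → [11, 9, 5, 16, 15, 13, 18, 4, 17, 10, 8, 6, 12]
j=5: arr[5]=13 > 12 → no swap
j=6: arr[6]=18 > 12 → no swap
j=7: arr[7]=4 ≤ 12 → i=3, swap arr[3],arr[7] → [11, 9, 5, 4, 15, 13, 18, 16, 17, 10, 8, 6, 12]
j=8: arr[8]=17 > 12 → no swap
j=9: arr[9]=10 ≤ 12 → i=4, swap arr[4],arr[9] → [11, 9, 5, 4, 10, 13, 18, 16, 17, 15, 8, 6, 12]
j=10: arr[10]=8 ≤ 12 → i=5, swap arr[5],arr[10] → [11, 9, 5, 4, 10, 8, 18, 16, 17, 15, 13, 6, 12]
j=11: arr[11]=6 ≤ 12 → i=6, swap arr[6],arr[11] → [11, 9, 5, 4, 10, 8, 6, 16, 17, 15, 13, 18, 12]
final swap arr[7],arr[12] → [11, 9, 5, 4, 10, 8, 6, 12, 17, 15, 13, 18, 16]; return 7
p = 7; k-1 = 5 < 7 ⇒ left

7; left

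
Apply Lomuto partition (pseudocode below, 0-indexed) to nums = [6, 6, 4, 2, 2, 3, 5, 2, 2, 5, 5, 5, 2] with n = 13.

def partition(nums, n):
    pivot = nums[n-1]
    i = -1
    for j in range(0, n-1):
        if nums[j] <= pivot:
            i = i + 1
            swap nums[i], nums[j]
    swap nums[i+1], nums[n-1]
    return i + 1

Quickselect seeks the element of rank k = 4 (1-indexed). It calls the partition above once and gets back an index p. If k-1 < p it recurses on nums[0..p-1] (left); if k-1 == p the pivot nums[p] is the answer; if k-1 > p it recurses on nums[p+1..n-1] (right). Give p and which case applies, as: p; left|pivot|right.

pivot = nums[12] = 2; i = -1
j=0: nums[0]=6 > 2 → no swap
j=1: nums[1]=6 > 2 → no swap
j=2: nums[2]=4 > 2 → no swap
j=3: nums[3]=2 ≤ 2 → i=0, swap nums[0],nums[3] → [2, 6, 4, 6, 2, 3, 5, 2, 2, 5, 5, 5, 2]
j=4: nums[4]=2 ≤ 2 → i=1, swap nums[1],nums[4] → [2, 2, 4, 6, 6, 3, 5, 2, 2, 5, 5, 5, 2]
j=5: nums[5]=3 > 2 → no swap
j=6: nums[6]=5 > 2 → no swap
j=7: nums[7]=2 ≤ 2 → i=2, swap nums[2],nums[7] → [2, 2, 2, 6, 6, 3, 5, 4, 2, 5, 5, 5, 2]
j=8: nums[8]=2 ≤ 2 → i=3, swap nums[3],nums[8] → [2, 2, 2, 2, 6, 3, 5, 4, 6, 5, 5, 5, 2]
j=9: nums[9]=5 > 2 → no swap
j=10: nums[10]=5 > 2 → no swap
j=11: nums[11]=5 > 2 → no swap
final swap nums[4],nums[12] → [2, 2, 2, 2, 2, 3, 5, 4, 6, 5, 5, 5, 6]; return 4
p = 4; k-1 = 3 < 4 ⇒ left

4; left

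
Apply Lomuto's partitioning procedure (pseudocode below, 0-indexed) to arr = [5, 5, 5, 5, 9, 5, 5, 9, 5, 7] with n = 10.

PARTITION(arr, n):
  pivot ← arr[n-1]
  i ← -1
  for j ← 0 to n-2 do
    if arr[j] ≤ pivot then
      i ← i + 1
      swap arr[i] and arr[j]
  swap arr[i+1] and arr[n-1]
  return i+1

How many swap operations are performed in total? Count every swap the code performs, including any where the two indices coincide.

8

pivot=7, i=-1
j=0: 5≤7, i=0, swap(0,0) ⇒ [5, 5, 5, 5, 9, 5, 5, 9, 5, 7]
j=1: 5≤7, i=1, swap(1,1) ⇒ [5, 5, 5, 5, 9, 5, 5, 9, 5, 7]
j=2: 5≤7, i=2, swap(2,2) ⇒ [5, 5, 5, 5, 9, 5, 5, 9, 5, 7]
j=3: 5≤7, i=3, swap(3,3) ⇒ [5, 5, 5, 5, 9, 5, 5, 9, 5, 7]
j=4: 9>7, skip
j=5: 5≤7, i=4, swap(4,5) ⇒ [5, 5, 5, 5, 5, 9, 5, 9, 5, 7]
j=6: 5≤7, i=5, swap(5,6) ⇒ [5, 5, 5, 5, 5, 5, 9, 9, 5, 7]
j=7: 9>7, skip
j=8: 5≤7, i=6, swap(6,8) ⇒ [5, 5, 5, 5, 5, 5, 5, 9, 9, 7]
swap(7,9) ⇒ [5, 5, 5, 5, 5, 5, 5, 7, 9, 9]; return 7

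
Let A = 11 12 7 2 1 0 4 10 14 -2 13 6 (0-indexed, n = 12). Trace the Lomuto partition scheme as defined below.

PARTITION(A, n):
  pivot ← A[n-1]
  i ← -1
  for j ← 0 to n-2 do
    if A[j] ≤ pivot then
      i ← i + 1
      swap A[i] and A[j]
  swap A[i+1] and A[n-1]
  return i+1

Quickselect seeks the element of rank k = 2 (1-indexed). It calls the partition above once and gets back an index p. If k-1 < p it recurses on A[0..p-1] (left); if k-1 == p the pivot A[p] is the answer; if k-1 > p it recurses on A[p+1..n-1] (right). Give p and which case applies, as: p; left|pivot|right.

pivot = A[11] = 6; i = -1
j=0: A[0]=11 > 6 → no swap
j=1: A[1]=12 > 6 → no swap
j=2: A[2]=7 > 6 → no swap
j=3: A[3]=2 ≤ 6 → i=0, swap A[0],A[3] → 2 12 7 11 1 0 4 10 14 -2 13 6
j=4: A[4]=1 ≤ 6 → i=1, swap A[1],A[4] → 2 1 7 11 12 0 4 10 14 -2 13 6
j=5: A[5]=0 ≤ 6 → i=2, swap A[2],A[5] → 2 1 0 11 12 7 4 10 14 -2 13 6
j=6: A[6]=4 ≤ 6 → i=3, swap A[3],A[6] → 2 1 0 4 12 7 11 10 14 -2 13 6
j=7: A[7]=10 > 6 → no swap
j=8: A[8]=14 > 6 → no swap
j=9: A[9]=-2 ≤ 6 → i=4, swap A[4],A[9] → 2 1 0 4 -2 7 11 10 14 12 13 6
j=10: A[10]=13 > 6 → no swap
final swap A[5],A[11] → 2 1 0 4 -2 6 11 10 14 12 13 7; return 5
p = 5; k-1 = 1 < 5 ⇒ left

5; left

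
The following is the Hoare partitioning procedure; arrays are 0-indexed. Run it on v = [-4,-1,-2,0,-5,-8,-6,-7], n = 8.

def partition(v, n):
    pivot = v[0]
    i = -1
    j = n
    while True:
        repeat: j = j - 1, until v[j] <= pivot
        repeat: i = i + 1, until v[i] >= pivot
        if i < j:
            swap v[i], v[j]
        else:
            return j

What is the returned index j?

3

pivot = v[0] = -4; i = -1, j = 8
j→7 (v[7]=-7≤-4), i→0 (v[0]=-4≥-4); i<j, swap → [-7,-1,-2,0,-5,-8,-6,-4]
j→6 (v[6]=-6≤-4), i→1 (v[1]=-1≥-4); i<j, swap → [-7,-6,-2,0,-5,-8,-1,-4]
j→5 (v[5]=-8≤-4), i→2 (v[2]=-2≥-4); i<j, swap → [-7,-6,-8,0,-5,-2,-1,-4]
j→4 (v[4]=-5≤-4), i→3 (v[3]=0≥-4); i<j, swap → [-7,-6,-8,-5,0,-2,-1,-4]
j→3, i→4; i≥j, return j=3. v = [-7,-6,-8,-5,0,-2,-1,-4]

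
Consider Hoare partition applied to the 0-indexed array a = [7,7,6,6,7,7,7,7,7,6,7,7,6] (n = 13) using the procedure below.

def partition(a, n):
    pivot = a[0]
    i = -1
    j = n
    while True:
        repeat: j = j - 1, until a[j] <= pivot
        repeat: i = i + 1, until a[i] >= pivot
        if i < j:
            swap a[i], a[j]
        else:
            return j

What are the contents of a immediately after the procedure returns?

[6,7,6,6,7,6,7,7,7,7,7,7,7]

pivot=7
j stops at 12 (6), i stops at 0 (7); swap ⇒ [6,7,6,6,7,7,7,7,7,6,7,7,7]
j stops at 11 (7), i stops at 1 (7); swap ⇒ [6,7,6,6,7,7,7,7,7,6,7,7,7]
j stops at 10 (7), i stops at 4 (7); swap ⇒ [6,7,6,6,7,7,7,7,7,6,7,7,7]
j stops at 9 (6), i stops at 5 (7); swap ⇒ [6,7,6,6,7,6,7,7,7,7,7,7,7]
j stops at 8 (7), i stops at 6 (7); swap ⇒ [6,7,6,6,7,6,7,7,7,7,7,7,7]
j stops at 7, i stops at 7; i≥j ⇒ return 7. a=[6,7,6,6,7,6,7,7,7,7,7,7,7]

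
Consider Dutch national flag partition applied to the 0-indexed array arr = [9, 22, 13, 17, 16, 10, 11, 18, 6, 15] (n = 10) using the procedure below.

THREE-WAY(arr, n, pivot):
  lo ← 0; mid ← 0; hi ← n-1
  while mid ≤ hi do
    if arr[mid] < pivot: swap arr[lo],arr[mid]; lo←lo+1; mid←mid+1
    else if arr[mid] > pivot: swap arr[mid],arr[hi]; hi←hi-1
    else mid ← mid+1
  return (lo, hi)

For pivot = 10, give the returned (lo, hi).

(2, 2)

pivot = 10; lo=0, mid=0, hi=9
arr[mid]=9<10: swap arr[0],arr[0]; lo=1,mid=1 → [9, 22, 13, 17, 16, 10, 11, 18, 6, 15]
arr[mid]=22>10: swap arr[1],arr[9]; hi=8 → [9, 15, 13, 17, 16, 10, 11, 18, 6, 22]
arr[mid]=15>10: swap arr[1],arr[8]; hi=7 → [9, 6, 13, 17, 16, 10, 11, 18, 15, 22]
arr[mid]=6<10: swap arr[1],arr[1]; lo=2,mid=2 → [9, 6, 13, 17, 16, 10, 11, 18, 15, 22]
arr[mid]=13>10: swap arr[2],arr[7]; hi=6 → [9, 6, 18, 17, 16, 10, 11, 13, 15, 22]
arr[mid]=18>10: swap arr[2],arr[6]; hi=5 → [9, 6, 11, 17, 16, 10, 18, 13, 15, 22]
arr[mid]=11>10: swap arr[2],arr[5]; hi=4 → [9, 6, 10, 17, 16, 11, 18, 13, 15, 22]
arr[mid]=10=10: mid=3
arr[mid]=17>10: swap arr[3],arr[4]; hi=3 → [9, 6, 10, 16, 17, 11, 18, 13, 15, 22]
arr[mid]=16>10: swap arr[3],arr[3]; hi=2 → [9, 6, 10, 16, 17, 11, 18, 13, 15, 22]
end: lo=2, hi=2; arr = [9, 6, 10, 16, 17, 11, 18, 13, 15, 22]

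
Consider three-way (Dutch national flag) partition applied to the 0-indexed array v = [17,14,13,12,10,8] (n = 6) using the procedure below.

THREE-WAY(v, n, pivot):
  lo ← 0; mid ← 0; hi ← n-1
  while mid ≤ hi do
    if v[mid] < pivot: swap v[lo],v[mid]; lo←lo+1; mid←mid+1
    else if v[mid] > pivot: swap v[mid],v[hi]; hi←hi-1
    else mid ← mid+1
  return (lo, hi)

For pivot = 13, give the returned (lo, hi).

(3, 3)

pivot = 13; lo=0, mid=0, hi=5
v[mid]=17>13: swap v[0],v[5]; hi=4 → [8,14,13,12,10,17]
v[mid]=8<13: swap v[0],v[0]; lo=1,mid=1 → [8,14,13,12,10,17]
v[mid]=14>13: swap v[1],v[4]; hi=3 → [8,10,13,12,14,17]
v[mid]=10<13: swap v[1],v[1]; lo=2,mid=2 → [8,10,13,12,14,17]
v[mid]=13=13: mid=3
v[mid]=12<13: swap v[2],v[3]; lo=3,mid=4 → [8,10,12,13,14,17]
end: lo=3, hi=3; v = [8,10,12,13,14,17]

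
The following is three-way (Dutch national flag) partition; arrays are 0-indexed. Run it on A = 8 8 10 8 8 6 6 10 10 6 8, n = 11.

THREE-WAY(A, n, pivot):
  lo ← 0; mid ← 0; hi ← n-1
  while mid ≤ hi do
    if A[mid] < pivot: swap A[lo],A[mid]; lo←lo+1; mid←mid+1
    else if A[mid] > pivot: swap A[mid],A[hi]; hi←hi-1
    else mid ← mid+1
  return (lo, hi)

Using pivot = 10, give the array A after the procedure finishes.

pivot = 10; lo=0, mid=0, hi=10
A[mid]=8<10: swap A[0],A[0]; lo=1,mid=1 → 8 8 10 8 8 6 6 10 10 6 8
A[mid]=8<10: swap A[1],A[1]; lo=2,mid=2 → 8 8 10 8 8 6 6 10 10 6 8
A[mid]=10=10: mid=3
A[mid]=8<10: swap A[2],A[3]; lo=3,mid=4 → 8 8 8 10 8 6 6 10 10 6 8
A[mid]=8<10: swap A[3],A[4]; lo=4,mid=5 → 8 8 8 8 10 6 6 10 10 6 8
A[mid]=6<10: swap A[4],A[5]; lo=5,mid=6 → 8 8 8 8 6 10 6 10 10 6 8
A[mid]=6<10: swap A[5],A[6]; lo=6,mid=7 → 8 8 8 8 6 6 10 10 10 6 8
A[mid]=10=10: mid=8
A[mid]=10=10: mid=9
A[mid]=6<10: swap A[6],A[9]; lo=7,mid=10 → 8 8 8 8 6 6 6 10 10 10 8
A[mid]=8<10: swap A[7],A[10]; lo=8,mid=11 → 8 8 8 8 6 6 6 8 10 10 10
end: lo=8, hi=10; A = 8 8 8 8 6 6 6 8 10 10 10

8 8 8 8 6 6 6 8 10 10 10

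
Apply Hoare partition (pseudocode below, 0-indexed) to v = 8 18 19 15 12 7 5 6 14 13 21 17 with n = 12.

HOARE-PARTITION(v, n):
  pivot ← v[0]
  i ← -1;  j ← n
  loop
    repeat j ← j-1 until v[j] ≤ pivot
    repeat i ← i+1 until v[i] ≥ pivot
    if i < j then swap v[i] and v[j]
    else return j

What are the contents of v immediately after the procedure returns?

pivot = v[0] = 8; i = -1, j = 12
j→7 (v[7]=6≤8), i→0 (v[0]=8≥8); i<j, swap → 6 18 19 15 12 7 5 8 14 13 21 17
j→6 (v[6]=5≤8), i→1 (v[1]=18≥8); i<j, swap → 6 5 19 15 12 7 18 8 14 13 21 17
j→5 (v[5]=7≤8), i→2 (v[2]=19≥8); i<j, swap → 6 5 7 15 12 19 18 8 14 13 21 17
j→2, i→3; i≥j, return j=2. v = 6 5 7 15 12 19 18 8 14 13 21 17

6 5 7 15 12 19 18 8 14 13 21 17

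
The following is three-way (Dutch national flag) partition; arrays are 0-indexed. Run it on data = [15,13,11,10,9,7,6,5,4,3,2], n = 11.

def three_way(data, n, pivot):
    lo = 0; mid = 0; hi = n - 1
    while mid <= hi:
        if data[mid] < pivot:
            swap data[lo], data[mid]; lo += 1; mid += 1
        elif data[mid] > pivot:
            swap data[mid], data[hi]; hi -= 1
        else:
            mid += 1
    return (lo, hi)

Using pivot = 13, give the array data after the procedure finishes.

pivot = 13; lo=0, mid=0, hi=10
data[mid]=15>13: swap data[0],data[10]; hi=9 → [2,13,11,10,9,7,6,5,4,3,15]
data[mid]=2<13: swap data[0],data[0]; lo=1,mid=1 → [2,13,11,10,9,7,6,5,4,3,15]
data[mid]=13=13: mid=2
data[mid]=11<13: swap data[1],data[2]; lo=2,mid=3 → [2,11,13,10,9,7,6,5,4,3,15]
data[mid]=10<13: swap data[2],data[3]; lo=3,mid=4 → [2,11,10,13,9,7,6,5,4,3,15]
data[mid]=9<13: swap data[3],data[4]; lo=4,mid=5 → [2,11,10,9,13,7,6,5,4,3,15]
data[mid]=7<13: swap data[4],data[5]; lo=5,mid=6 → [2,11,10,9,7,13,6,5,4,3,15]
data[mid]=6<13: swap data[5],data[6]; lo=6,mid=7 → [2,11,10,9,7,6,13,5,4,3,15]
data[mid]=5<13: swap data[6],data[7]; lo=7,mid=8 → [2,11,10,9,7,6,5,13,4,3,15]
data[mid]=4<13: swap data[7],data[8]; lo=8,mid=9 → [2,11,10,9,7,6,5,4,13,3,15]
data[mid]=3<13: swap data[8],data[9]; lo=9,mid=10 → [2,11,10,9,7,6,5,4,3,13,15]
end: lo=9, hi=9; data = [2,11,10,9,7,6,5,4,3,13,15]

[2,11,10,9,7,6,5,4,3,13,15]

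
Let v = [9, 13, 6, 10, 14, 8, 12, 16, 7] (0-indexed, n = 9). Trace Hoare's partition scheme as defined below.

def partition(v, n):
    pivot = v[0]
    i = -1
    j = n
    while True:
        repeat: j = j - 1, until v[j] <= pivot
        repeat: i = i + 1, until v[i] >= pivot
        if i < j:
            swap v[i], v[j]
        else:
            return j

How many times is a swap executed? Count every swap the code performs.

pivot = v[0] = 9; i = -1, j = 9
j→8 (v[8]=7≤9), i→0 (v[0]=9≥9); i<j, swap → [7, 13, 6, 10, 14, 8, 12, 16, 9]
j→5 (v[5]=8≤9), i→1 (v[1]=13≥9); i<j, swap → [7, 8, 6, 10, 14, 13, 12, 16, 9]
j→2, i→3; i≥j, return j=2. v = [7, 8, 6, 10, 14, 13, 12, 16, 9]

2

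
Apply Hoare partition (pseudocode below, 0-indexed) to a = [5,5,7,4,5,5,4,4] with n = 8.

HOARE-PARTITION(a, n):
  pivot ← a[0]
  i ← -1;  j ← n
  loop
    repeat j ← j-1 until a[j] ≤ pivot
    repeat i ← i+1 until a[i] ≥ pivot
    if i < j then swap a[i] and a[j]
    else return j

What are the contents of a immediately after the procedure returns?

[4,4,5,4,5,7,5,5]

pivot=5
j stops at 7 (4), i stops at 0 (5); swap ⇒ [4,5,7,4,5,5,4,5]
j stops at 6 (4), i stops at 1 (5); swap ⇒ [4,4,7,4,5,5,5,5]
j stops at 5 (5), i stops at 2 (7); swap ⇒ [4,4,5,4,5,7,5,5]
j stops at 4, i stops at 4; i≥j ⇒ return 4. a=[4,4,5,4,5,7,5,5]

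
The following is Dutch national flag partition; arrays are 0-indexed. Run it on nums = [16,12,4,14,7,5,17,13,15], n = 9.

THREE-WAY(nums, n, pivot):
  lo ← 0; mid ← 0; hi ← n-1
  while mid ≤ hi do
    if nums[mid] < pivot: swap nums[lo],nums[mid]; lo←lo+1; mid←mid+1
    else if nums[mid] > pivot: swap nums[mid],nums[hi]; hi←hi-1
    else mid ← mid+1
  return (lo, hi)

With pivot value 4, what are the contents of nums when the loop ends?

pivot = 4; lo=0, mid=0, hi=8
nums[mid]=16>4: swap nums[0],nums[8]; hi=7 → [15,12,4,14,7,5,17,13,16]
nums[mid]=15>4: swap nums[0],nums[7]; hi=6 → [13,12,4,14,7,5,17,15,16]
nums[mid]=13>4: swap nums[0],nums[6]; hi=5 → [17,12,4,14,7,5,13,15,16]
nums[mid]=17>4: swap nums[0],nums[5]; hi=4 → [5,12,4,14,7,17,13,15,16]
nums[mid]=5>4: swap nums[0],nums[4]; hi=3 → [7,12,4,14,5,17,13,15,16]
nums[mid]=7>4: swap nums[0],nums[3]; hi=2 → [14,12,4,7,5,17,13,15,16]
nums[mid]=14>4: swap nums[0],nums[2]; hi=1 → [4,12,14,7,5,17,13,15,16]
nums[mid]=4=4: mid=1
nums[mid]=12>4: swap nums[1],nums[1]; hi=0 → [4,12,14,7,5,17,13,15,16]
end: lo=0, hi=0; nums = [4,12,14,7,5,17,13,15,16]

[4,12,14,7,5,17,13,15,16]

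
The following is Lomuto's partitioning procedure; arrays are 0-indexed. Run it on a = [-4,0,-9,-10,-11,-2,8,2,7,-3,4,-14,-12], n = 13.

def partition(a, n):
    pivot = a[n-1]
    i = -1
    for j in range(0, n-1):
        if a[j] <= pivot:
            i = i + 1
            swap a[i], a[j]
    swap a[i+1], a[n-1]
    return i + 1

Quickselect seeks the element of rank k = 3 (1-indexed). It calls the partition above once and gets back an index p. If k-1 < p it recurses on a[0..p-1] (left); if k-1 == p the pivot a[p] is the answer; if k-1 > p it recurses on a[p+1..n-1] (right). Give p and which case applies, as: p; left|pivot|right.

pivot = a[12] = -12; i = -1
j=0: a[0]=-4 > -12 → no swap
j=1: a[1]=0 > -12 → no swap
j=2: a[2]=-9 > -12 → no swap
j=3: a[3]=-10 > -12 → no swap
j=4: a[4]=-11 > -12 → no swap
j=5: a[5]=-2 > -12 → no swap
j=6: a[6]=8 > -12 → no swap
j=7: a[7]=2 > -12 → no swap
j=8: a[8]=7 > -12 → no swap
j=9: a[9]=-3 > -12 → no swap
j=10: a[10]=4 > -12 → no swap
j=11: a[11]=-14 ≤ -12 → i=0, swap a[0],a[11] → [-14,0,-9,-10,-11,-2,8,2,7,-3,4,-4,-12]
final swap a[1],a[12] → [-14,-12,-9,-10,-11,-2,8,2,7,-3,4,-4,0]; return 1
p = 1; k-1 = 2 > 1 ⇒ right

1; right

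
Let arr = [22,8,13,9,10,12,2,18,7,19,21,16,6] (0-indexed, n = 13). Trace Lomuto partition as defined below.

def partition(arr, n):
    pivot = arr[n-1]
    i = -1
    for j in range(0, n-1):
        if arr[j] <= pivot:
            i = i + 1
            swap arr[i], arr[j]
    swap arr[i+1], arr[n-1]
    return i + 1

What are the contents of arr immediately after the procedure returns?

[2,6,13,9,10,12,22,18,7,19,21,16,8]

pivot = arr[12] = 6; i = -1
j=0: arr[0]=22 > 6 → no swap
j=1: arr[1]=8 > 6 → no swap
j=2: arr[2]=13 > 6 → no swap
j=3: arr[3]=9 > 6 → no swap
j=4: arr[4]=10 > 6 → no swap
j=5: arr[5]=12 > 6 → no swap
j=6: arr[6]=2 ≤ 6 → i=0, swap arr[0],arr[6] → [2,8,13,9,10,12,22,18,7,19,21,16,6]
j=7: arr[7]=18 > 6 → no swap
j=8: arr[8]=7 > 6 → no swap
j=9: arr[9]=19 > 6 → no swap
j=10: arr[10]=21 > 6 → no swap
j=11: arr[11]=16 > 6 → no swap
final swap arr[1],arr[12] → [2,6,13,9,10,12,22,18,7,19,21,16,8]; return 1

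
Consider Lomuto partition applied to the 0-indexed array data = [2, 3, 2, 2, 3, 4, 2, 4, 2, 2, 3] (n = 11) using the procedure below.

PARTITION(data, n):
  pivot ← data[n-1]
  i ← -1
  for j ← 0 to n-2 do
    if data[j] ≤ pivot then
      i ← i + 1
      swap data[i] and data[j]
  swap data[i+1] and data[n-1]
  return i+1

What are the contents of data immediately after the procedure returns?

pivot = data[10] = 3; i = -1
j=0: data[0]=2 ≤ 3 → i=0, swap data[0],data[0] (no change) → [2, 3, 2, 2, 3, 4, 2, 4, 2, 2, 3]
j=1: data[1]=3 ≤ 3 → i=1, swap data[1],data[1] (no change) → [2, 3, 2, 2, 3, 4, 2, 4, 2, 2, 3]
j=2: data[2]=2 ≤ 3 → i=2, swap data[2],data[2] (no change) → [2, 3, 2, 2, 3, 4, 2, 4, 2, 2, 3]
j=3: data[3]=2 ≤ 3 → i=3, swap data[3],data[3] (no change) → [2, 3, 2, 2, 3, 4, 2, 4, 2, 2, 3]
j=4: data[4]=3 ≤ 3 → i=4, swap data[4],data[4] (no change) → [2, 3, 2, 2, 3, 4, 2, 4, 2, 2, 3]
j=5: data[5]=4 > 3 → no swap
j=6: data[6]=2 ≤ 3 → i=5, swap data[5],data[6] → [2, 3, 2, 2, 3, 2, 4, 4, 2, 2, 3]
j=7: data[7]=4 > 3 → no swap
j=8: data[8]=2 ≤ 3 → i=6, swap data[6],data[8] → [2, 3, 2, 2, 3, 2, 2, 4, 4, 2, 3]
j=9: data[9]=2 ≤ 3 → i=7, swap data[7],data[9] → [2, 3, 2, 2, 3, 2, 2, 2, 4, 4, 3]
final swap data[8],data[10] → [2, 3, 2, 2, 3, 2, 2, 2, 3, 4, 4]; return 8

[2, 3, 2, 2, 3, 2, 2, 2, 3, 4, 4]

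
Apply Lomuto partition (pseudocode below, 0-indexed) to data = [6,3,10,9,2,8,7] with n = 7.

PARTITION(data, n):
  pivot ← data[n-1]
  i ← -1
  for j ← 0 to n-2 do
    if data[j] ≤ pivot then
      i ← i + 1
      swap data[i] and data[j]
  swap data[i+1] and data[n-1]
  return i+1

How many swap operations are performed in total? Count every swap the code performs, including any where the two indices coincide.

pivot = data[6] = 7; i = -1
j=0: data[0]=6 ≤ 7 → i=0, swap data[0],data[0] (no change) → [6,3,10,9,2,8,7]
j=1: data[1]=3 ≤ 7 → i=1, swap data[1],data[1] (no change) → [6,3,10,9,2,8,7]
j=2: data[2]=10 > 7 → no swap
j=3: data[3]=9 > 7 → no swap
j=4: data[4]=2 ≤ 7 → i=2, swap data[2],data[4] → [6,3,2,9,10,8,7]
j=5: data[5]=8 > 7 → no swap
final swap data[3],data[6] → [6,3,2,7,10,8,9]; return 3

4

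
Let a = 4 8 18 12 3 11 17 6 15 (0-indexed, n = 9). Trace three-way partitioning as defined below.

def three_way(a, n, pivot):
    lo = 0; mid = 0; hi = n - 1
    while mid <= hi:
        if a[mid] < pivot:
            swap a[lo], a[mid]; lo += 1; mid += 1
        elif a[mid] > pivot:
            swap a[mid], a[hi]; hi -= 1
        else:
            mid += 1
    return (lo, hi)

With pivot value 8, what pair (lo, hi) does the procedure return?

(3, 3)

pivot = 8; lo=0, mid=0, hi=8
a[mid]=4<8: swap a[0],a[0]; lo=1,mid=1 → 4 8 18 12 3 11 17 6 15
a[mid]=8=8: mid=2
a[mid]=18>8: swap a[2],a[8]; hi=7 → 4 8 15 12 3 11 17 6 18
a[mid]=15>8: swap a[2],a[7]; hi=6 → 4 8 6 12 3 11 17 15 18
a[mid]=6<8: swap a[1],a[2]; lo=2,mid=3 → 4 6 8 12 3 11 17 15 18
a[mid]=12>8: swap a[3],a[6]; hi=5 → 4 6 8 17 3 11 12 15 18
a[mid]=17>8: swap a[3],a[5]; hi=4 → 4 6 8 11 3 17 12 15 18
a[mid]=11>8: swap a[3],a[4]; hi=3 → 4 6 8 3 11 17 12 15 18
a[mid]=3<8: swap a[2],a[3]; lo=3,mid=4 → 4 6 3 8 11 17 12 15 18
end: lo=3, hi=3; a = 4 6 3 8 11 17 12 15 18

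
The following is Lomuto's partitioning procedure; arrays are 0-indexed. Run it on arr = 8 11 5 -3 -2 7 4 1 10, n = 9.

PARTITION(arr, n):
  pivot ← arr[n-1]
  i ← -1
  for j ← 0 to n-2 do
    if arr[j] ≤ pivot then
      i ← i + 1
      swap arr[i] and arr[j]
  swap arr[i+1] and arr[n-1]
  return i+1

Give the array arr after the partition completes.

pivot = arr[8] = 10; i = -1
j=0: arr[0]=8 ≤ 10 → i=0, swap arr[0],arr[0] (no change) → 8 11 5 -3 -2 7 4 1 10
j=1: arr[1]=11 > 10 → no swap
j=2: arr[2]=5 ≤ 10 → i=1, swap arr[1],arr[2] → 8 5 11 -3 -2 7 4 1 10
j=3: arr[3]=-3 ≤ 10 → i=2, swap arr[2],arr[3] → 8 5 -3 11 -2 7 4 1 10
j=4: arr[4]=-2 ≤ 10 → i=3, swap arr[3],arr[4] → 8 5 -3 -2 11 7 4 1 10
j=5: arr[5]=7 ≤ 10 → i=4, swap arr[4],arr[5] → 8 5 -3 -2 7 11 4 1 10
j=6: arr[6]=4 ≤ 10 → i=5, swap arr[5],arr[6] → 8 5 -3 -2 7 4 11 1 10
j=7: arr[7]=1 ≤ 10 → i=6, swap arr[6],arr[7] → 8 5 -3 -2 7 4 1 11 10
final swap arr[7],arr[8] → 8 5 -3 -2 7 4 1 10 11; return 7

8 5 -3 -2 7 4 1 10 11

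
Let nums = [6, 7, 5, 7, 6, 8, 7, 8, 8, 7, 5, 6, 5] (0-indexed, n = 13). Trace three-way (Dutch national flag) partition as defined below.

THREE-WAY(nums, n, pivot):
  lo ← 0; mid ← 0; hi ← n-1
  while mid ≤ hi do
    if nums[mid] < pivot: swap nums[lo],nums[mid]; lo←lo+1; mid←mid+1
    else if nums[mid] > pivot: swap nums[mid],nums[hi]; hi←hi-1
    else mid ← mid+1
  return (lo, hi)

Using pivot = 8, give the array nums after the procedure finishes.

lo=0 mid=0 hi=12
6<8: swap(0,0), lo=1 mid=1 ⇒ [6, 7, 5, 7, 6, 8, 7, 8, 8, 7, 5, 6, 5]
7<8: swap(1,1), lo=2 mid=2 ⇒ [6, 7, 5, 7, 6, 8, 7, 8, 8, 7, 5, 6, 5]
5<8: swap(2,2), lo=3 mid=3 ⇒ [6, 7, 5, 7, 6, 8, 7, 8, 8, 7, 5, 6, 5]
7<8: swap(3,3), lo=4 mid=4 ⇒ [6, 7, 5, 7, 6, 8, 7, 8, 8, 7, 5, 6, 5]
6<8: swap(4,4), lo=5 mid=5 ⇒ [6, 7, 5, 7, 6, 8, 7, 8, 8, 7, 5, 6, 5]
8=8: mid=6
7<8: swap(5,6), lo=6 mid=7 ⇒ [6, 7, 5, 7, 6, 7, 8, 8, 8, 7, 5, 6, 5]
8=8: mid=8
8=8: mid=9
7<8: swap(6,9), lo=7 mid=10 ⇒ [6, 7, 5, 7, 6, 7, 7, 8, 8, 8, 5, 6, 5]
5<8: swap(7,10), lo=8 mid=11 ⇒ [6, 7, 5, 7, 6, 7, 7, 5, 8, 8, 8, 6, 5]
6<8: swap(8,11), lo=9 mid=12 ⇒ [6, 7, 5, 7, 6, 7, 7, 5, 6, 8, 8, 8, 5]
5<8: swap(9,12), lo=10 mid=13 ⇒ [6, 7, 5, 7, 6, 7, 7, 5, 6, 5, 8, 8, 8]
done. lo=10 hi=12; nums=[6, 7, 5, 7, 6, 7, 7, 5, 6, 5, 8, 8, 8]

[6, 7, 5, 7, 6, 7, 7, 5, 6, 5, 8, 8, 8]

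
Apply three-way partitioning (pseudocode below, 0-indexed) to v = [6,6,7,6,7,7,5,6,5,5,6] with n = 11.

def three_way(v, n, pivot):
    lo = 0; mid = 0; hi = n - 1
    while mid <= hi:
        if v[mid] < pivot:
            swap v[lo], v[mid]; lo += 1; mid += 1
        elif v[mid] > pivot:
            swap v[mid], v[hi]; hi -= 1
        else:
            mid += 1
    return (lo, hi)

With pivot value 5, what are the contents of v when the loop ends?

[5,5,5,7,7,6,6,7,6,6,6]

pivot = 5; lo=0, mid=0, hi=10
v[mid]=6>5: swap v[0],v[10]; hi=9 → [6,6,7,6,7,7,5,6,5,5,6]
v[mid]=6>5: swap v[0],v[9]; hi=8 → [5,6,7,6,7,7,5,6,5,6,6]
v[mid]=5=5: mid=1
v[mid]=6>5: swap v[1],v[8]; hi=7 → [5,5,7,6,7,7,5,6,6,6,6]
v[mid]=5=5: mid=2
v[mid]=7>5: swap v[2],v[7]; hi=6 → [5,5,6,6,7,7,5,7,6,6,6]
v[mid]=6>5: swap v[2],v[6]; hi=5 → [5,5,5,6,7,7,6,7,6,6,6]
v[mid]=5=5: mid=3
v[mid]=6>5: swap v[3],v[5]; hi=4 → [5,5,5,7,7,6,6,7,6,6,6]
v[mid]=7>5: swap v[3],v[4]; hi=3 → [5,5,5,7,7,6,6,7,6,6,6]
v[mid]=7>5: swap v[3],v[3]; hi=2 → [5,5,5,7,7,6,6,7,6,6,6]
end: lo=0, hi=2; v = [5,5,5,7,7,6,6,7,6,6,6]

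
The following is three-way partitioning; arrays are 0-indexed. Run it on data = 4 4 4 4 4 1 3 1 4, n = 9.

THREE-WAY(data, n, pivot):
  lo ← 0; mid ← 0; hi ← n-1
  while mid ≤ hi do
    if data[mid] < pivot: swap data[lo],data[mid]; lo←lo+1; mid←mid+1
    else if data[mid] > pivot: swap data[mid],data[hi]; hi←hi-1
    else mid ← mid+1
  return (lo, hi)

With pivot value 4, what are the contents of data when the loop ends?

pivot = 4; lo=0, mid=0, hi=8
data[mid]=4=4: mid=1
data[mid]=4=4: mid=2
data[mid]=4=4: mid=3
data[mid]=4=4: mid=4
data[mid]=4=4: mid=5
data[mid]=1<4: swap data[0],data[5]; lo=1,mid=6 → 1 4 4 4 4 4 3 1 4
data[mid]=3<4: swap data[1],data[6]; lo=2,mid=7 → 1 3 4 4 4 4 4 1 4
data[mid]=1<4: swap data[2],data[7]; lo=3,mid=8 → 1 3 1 4 4 4 4 4 4
data[mid]=4=4: mid=9
end: lo=3, hi=8; data = 1 3 1 4 4 4 4 4 4

1 3 1 4 4 4 4 4 4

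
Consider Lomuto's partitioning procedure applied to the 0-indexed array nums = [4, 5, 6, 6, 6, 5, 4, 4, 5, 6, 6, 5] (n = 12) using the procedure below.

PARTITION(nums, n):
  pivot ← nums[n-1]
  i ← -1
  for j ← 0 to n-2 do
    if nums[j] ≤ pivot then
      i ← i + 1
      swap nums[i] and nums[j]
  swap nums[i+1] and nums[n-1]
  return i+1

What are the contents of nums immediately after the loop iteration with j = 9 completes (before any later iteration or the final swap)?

pivot = nums[11] = 5; i = -1
j=0: nums[0]=4 ≤ 5 → i=0, swap nums[0],nums[0] (no change) → [4, 5, 6, 6, 6, 5, 4, 4, 5, 6, 6, 5]
j=1: nums[1]=5 ≤ 5 → i=1, swap nums[1],nums[1] (no change) → [4, 5, 6, 6, 6, 5, 4, 4, 5, 6, 6, 5]
j=2: nums[2]=6 > 5 → no swap
j=3: nums[3]=6 > 5 → no swap
j=4: nums[4]=6 > 5 → no swap
j=5: nums[5]=5 ≤ 5 → i=2, swap nums[2],nums[5] → [4, 5, 5, 6, 6, 6, 4, 4, 5, 6, 6, 5]
j=6: nums[6]=4 ≤ 5 → i=3, swap nums[3],nums[6] → [4, 5, 5, 4, 6, 6, 6, 4, 5, 6, 6, 5]
j=7: nums[7]=4 ≤ 5 → i=4, swap nums[4],nums[7] → [4, 5, 5, 4, 4, 6, 6, 6, 5, 6, 6, 5]
j=8: nums[8]=5 ≤ 5 → i=5, swap nums[5],nums[8] → [4, 5, 5, 4, 4, 5, 6, 6, 6, 6, 6, 5]
j=9: nums[9]=6 > 5 → no swap
(after j=9) nums = [4, 5, 5, 4, 4, 5, 6, 6, 6, 6, 6, 5]

[4, 5, 5, 4, 4, 5, 6, 6, 6, 6, 6, 5]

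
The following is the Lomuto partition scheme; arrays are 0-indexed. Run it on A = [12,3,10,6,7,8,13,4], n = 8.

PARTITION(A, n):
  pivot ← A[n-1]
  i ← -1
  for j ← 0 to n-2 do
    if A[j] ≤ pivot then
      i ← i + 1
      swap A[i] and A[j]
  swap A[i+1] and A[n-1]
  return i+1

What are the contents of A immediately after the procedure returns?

[3,4,10,6,7,8,13,12]

pivot=4, i=-1
j=0: 12>4, skip
j=1: 3≤4, i=0, swap(0,1) ⇒ [3,12,10,6,7,8,13,4]
j=2: 10>4, skip
j=3: 6>4, skip
j=4: 7>4, skip
j=5: 8>4, skip
j=6: 13>4, skip
swap(1,7) ⇒ [3,4,10,6,7,8,13,12]; return 1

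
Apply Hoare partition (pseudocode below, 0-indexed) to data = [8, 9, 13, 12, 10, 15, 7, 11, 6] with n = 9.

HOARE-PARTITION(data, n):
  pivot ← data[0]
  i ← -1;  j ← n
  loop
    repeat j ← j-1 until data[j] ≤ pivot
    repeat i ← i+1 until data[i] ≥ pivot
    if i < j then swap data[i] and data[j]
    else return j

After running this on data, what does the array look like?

[6, 7, 13, 12, 10, 15, 9, 11, 8]

pivot = data[0] = 8; i = -1, j = 9
j→8 (data[8]=6≤8), i→0 (data[0]=8≥8); i<j, swap → [6, 9, 13, 12, 10, 15, 7, 11, 8]
j→6 (data[6]=7≤8), i→1 (data[1]=9≥8); i<j, swap → [6, 7, 13, 12, 10, 15, 9, 11, 8]
j→1, i→2; i≥j, return j=1. data = [6, 7, 13, 12, 10, 15, 9, 11, 8]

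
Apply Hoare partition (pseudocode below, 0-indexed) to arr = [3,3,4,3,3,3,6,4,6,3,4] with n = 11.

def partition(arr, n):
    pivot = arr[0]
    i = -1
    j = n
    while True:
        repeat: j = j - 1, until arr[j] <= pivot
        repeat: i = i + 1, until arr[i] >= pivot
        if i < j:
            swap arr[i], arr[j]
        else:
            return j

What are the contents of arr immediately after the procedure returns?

pivot = arr[0] = 3; i = -1, j = 11
j→9 (arr[9]=3≤3), i→0 (arr[0]=3≥3); i<j, swap → [3,3,4,3,3,3,6,4,6,3,4]
j→5 (arr[5]=3≤3), i→1 (arr[1]=3≥3); i<j, swap → [3,3,4,3,3,3,6,4,6,3,4]
j→4 (arr[4]=3≤3), i→2 (arr[2]=4≥3); i<j, swap → [3,3,3,3,4,3,6,4,6,3,4]
j→3, i→3; i≥j, return j=3. arr = [3,3,3,3,4,3,6,4,6,3,4]

[3,3,3,3,4,3,6,4,6,3,4]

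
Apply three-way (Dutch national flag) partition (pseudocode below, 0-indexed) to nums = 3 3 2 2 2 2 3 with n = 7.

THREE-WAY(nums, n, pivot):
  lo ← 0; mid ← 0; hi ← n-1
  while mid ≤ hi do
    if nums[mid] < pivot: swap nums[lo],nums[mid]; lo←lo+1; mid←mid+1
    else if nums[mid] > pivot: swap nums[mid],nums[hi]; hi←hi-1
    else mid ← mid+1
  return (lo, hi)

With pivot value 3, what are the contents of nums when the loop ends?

2 2 2 2 3 3 3

lo=0 mid=0 hi=6
3=3: mid=1
3=3: mid=2
2<3: swap(0,2), lo=1 mid=3 ⇒ 2 3 3 2 2 2 3
2<3: swap(1,3), lo=2 mid=4 ⇒ 2 2 3 3 2 2 3
2<3: swap(2,4), lo=3 mid=5 ⇒ 2 2 2 3 3 2 3
2<3: swap(3,5), lo=4 mid=6 ⇒ 2 2 2 2 3 3 3
3=3: mid=7
done. lo=4 hi=6; nums=2 2 2 2 3 3 3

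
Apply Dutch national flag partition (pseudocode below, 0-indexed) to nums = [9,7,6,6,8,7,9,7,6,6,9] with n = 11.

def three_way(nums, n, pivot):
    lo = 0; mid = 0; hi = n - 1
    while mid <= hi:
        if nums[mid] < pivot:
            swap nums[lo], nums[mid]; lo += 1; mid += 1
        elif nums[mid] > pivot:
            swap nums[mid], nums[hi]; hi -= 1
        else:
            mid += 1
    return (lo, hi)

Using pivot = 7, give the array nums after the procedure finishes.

[6,6,6,6,7,7,7,9,8,9,9]

pivot = 7; lo=0, mid=0, hi=10
nums[mid]=9>7: swap nums[0],nums[10]; hi=9 → [9,7,6,6,8,7,9,7,6,6,9]
nums[mid]=9>7: swap nums[0],nums[9]; hi=8 → [6,7,6,6,8,7,9,7,6,9,9]
nums[mid]=6<7: swap nums[0],nums[0]; lo=1,mid=1 → [6,7,6,6,8,7,9,7,6,9,9]
nums[mid]=7=7: mid=2
nums[mid]=6<7: swap nums[1],nums[2]; lo=2,mid=3 → [6,6,7,6,8,7,9,7,6,9,9]
nums[mid]=6<7: swap nums[2],nums[3]; lo=3,mid=4 → [6,6,6,7,8,7,9,7,6,9,9]
nums[mid]=8>7: swap nums[4],nums[8]; hi=7 → [6,6,6,7,6,7,9,7,8,9,9]
nums[mid]=6<7: swap nums[3],nums[4]; lo=4,mid=5 → [6,6,6,6,7,7,9,7,8,9,9]
nums[mid]=7=7: mid=6
nums[mid]=9>7: swap nums[6],nums[7]; hi=6 → [6,6,6,6,7,7,7,9,8,9,9]
nums[mid]=7=7: mid=7
end: lo=4, hi=6; nums = [6,6,6,6,7,7,7,9,8,9,9]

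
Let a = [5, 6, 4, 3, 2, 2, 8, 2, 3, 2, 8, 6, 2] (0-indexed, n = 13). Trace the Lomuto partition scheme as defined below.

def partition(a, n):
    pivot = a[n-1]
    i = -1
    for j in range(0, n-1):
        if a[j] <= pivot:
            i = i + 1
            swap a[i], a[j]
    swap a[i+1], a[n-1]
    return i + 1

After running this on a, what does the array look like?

pivot = a[12] = 2; i = -1
j=0: a[0]=5 > 2 → no swap
j=1: a[1]=6 > 2 → no swap
j=2: a[2]=4 > 2 → no swap
j=3: a[3]=3 > 2 → no swap
j=4: a[4]=2 ≤ 2 → i=0, swap a[0],a[4] → [2, 6, 4, 3, 5, 2, 8, 2, 3, 2, 8, 6, 2]
j=5: a[5]=2 ≤ 2 → i=1, swap a[1],a[5] → [2, 2, 4, 3, 5, 6, 8, 2, 3, 2, 8, 6, 2]
j=6: a[6]=8 > 2 → no swap
j=7: a[7]=2 ≤ 2 → i=2, swap a[2],a[7] → [2, 2, 2, 3, 5, 6, 8, 4, 3, 2, 8, 6, 2]
j=8: a[8]=3 > 2 → no swap
j=9: a[9]=2 ≤ 2 → i=3, swap a[3],a[9] → [2, 2, 2, 2, 5, 6, 8, 4, 3, 3, 8, 6, 2]
j=10: a[10]=8 > 2 → no swap
j=11: a[11]=6 > 2 → no swap
final swap a[4],a[12] → [2, 2, 2, 2, 2, 6, 8, 4, 3, 3, 8, 6, 5]; return 4

[2, 2, 2, 2, 2, 6, 8, 4, 3, 3, 8, 6, 5]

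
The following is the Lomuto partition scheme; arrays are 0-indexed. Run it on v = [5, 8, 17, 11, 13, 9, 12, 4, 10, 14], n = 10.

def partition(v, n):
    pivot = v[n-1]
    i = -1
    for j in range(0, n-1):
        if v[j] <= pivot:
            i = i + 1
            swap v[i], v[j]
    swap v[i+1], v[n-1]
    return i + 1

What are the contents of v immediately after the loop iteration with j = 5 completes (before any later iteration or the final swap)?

[5, 8, 11, 13, 9, 17, 12, 4, 10, 14]

pivot=14, i=-1
j=0: 5≤14, i=0, swap(0,0) ⇒ [5, 8, 17, 11, 13, 9, 12, 4, 10, 14]
j=1: 8≤14, i=1, swap(1,1) ⇒ [5, 8, 17, 11, 13, 9, 12, 4, 10, 14]
j=2: 17>14, skip
j=3: 11≤14, i=2, swap(2,3) ⇒ [5, 8, 11, 17, 13, 9, 12, 4, 10, 14]
j=4: 13≤14, i=3, swap(3,4) ⇒ [5, 8, 11, 13, 17, 9, 12, 4, 10, 14]
j=5: 9≤14, i=4, swap(4,5) ⇒ [5, 8, 11, 13, 9, 17, 12, 4, 10, 14]
(after j=5) v = [5, 8, 11, 13, 9, 17, 12, 4, 10, 14]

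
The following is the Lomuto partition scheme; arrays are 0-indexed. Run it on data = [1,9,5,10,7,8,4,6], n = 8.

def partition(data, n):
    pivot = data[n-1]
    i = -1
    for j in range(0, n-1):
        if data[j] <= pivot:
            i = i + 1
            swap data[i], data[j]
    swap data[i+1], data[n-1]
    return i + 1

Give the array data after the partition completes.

pivot=6, i=-1
j=0: 1≤6, i=0, swap(0,0) ⇒ [1,9,5,10,7,8,4,6]
j=1: 9>6, skip
j=2: 5≤6, i=1, swap(1,2) ⇒ [1,5,9,10,7,8,4,6]
j=3: 10>6, skip
j=4: 7>6, skip
j=5: 8>6, skip
j=6: 4≤6, i=2, swap(2,6) ⇒ [1,5,4,10,7,8,9,6]
swap(3,7) ⇒ [1,5,4,6,7,8,9,10]; return 3

[1,5,4,6,7,8,9,10]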